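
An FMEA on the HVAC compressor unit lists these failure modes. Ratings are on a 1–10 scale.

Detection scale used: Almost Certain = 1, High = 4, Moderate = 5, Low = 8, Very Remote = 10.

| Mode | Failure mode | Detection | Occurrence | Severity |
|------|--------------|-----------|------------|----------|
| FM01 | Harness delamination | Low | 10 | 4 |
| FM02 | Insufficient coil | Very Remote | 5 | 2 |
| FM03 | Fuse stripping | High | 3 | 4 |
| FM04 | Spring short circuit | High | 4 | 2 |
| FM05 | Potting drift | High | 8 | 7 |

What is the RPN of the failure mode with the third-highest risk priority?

RPN = Severity × Occurrence × Detection:
  FM01: 4 × 10 × 8 = 320
  FM02: 2 × 5 × 10 = 100
  FM03: 4 × 3 × 4 = 48
  FM04: 2 × 4 × 4 = 32
  FM05: 7 × 8 × 4 = 224
Sorted descending: 320, 224, 100, 48, 32.
The third-highest RPN is 100 (FM02).

100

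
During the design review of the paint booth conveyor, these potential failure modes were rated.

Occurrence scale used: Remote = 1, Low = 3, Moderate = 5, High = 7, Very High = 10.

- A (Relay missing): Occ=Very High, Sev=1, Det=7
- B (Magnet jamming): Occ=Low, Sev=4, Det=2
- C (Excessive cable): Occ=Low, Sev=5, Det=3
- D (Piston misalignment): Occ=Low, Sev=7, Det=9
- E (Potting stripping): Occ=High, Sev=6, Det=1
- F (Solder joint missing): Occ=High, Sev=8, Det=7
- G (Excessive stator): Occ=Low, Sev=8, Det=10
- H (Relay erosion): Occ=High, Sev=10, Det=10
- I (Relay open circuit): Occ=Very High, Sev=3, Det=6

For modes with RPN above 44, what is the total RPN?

RPN = Severity × Occurrence × Detection:
  A: 1 × 10 × 7 = 70
  B: 4 × 3 × 2 = 24
  C: 5 × 3 × 3 = 45
  D: 7 × 3 × 9 = 189
  E: 6 × 7 × 1 = 42
  F: 8 × 7 × 7 = 392
  G: 8 × 3 × 10 = 240
  H: 10 × 7 × 10 = 700
  I: 3 × 10 × 6 = 180
RPN > 44: A (70), C (45), D (189), F (392), G (240), H (700), I (180).
Sum: 70 + 45 + 189 + 392 + 240 + 700 + 180 = 1816.

1816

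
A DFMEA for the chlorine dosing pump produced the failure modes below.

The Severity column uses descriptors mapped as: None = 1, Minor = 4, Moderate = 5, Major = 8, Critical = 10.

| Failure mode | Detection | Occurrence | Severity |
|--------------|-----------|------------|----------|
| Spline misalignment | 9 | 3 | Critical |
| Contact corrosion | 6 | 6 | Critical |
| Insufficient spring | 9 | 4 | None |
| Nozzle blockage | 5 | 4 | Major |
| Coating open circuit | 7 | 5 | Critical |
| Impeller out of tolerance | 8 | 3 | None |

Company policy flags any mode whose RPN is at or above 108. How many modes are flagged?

4

RPN = Severity × Occurrence × Detection:
  Spline misalignment: 10 × 3 × 9 = 270
  Contact corrosion: 10 × 6 × 6 = 360
  Insufficient spring: 1 × 4 × 9 = 36
  Nozzle blockage: 8 × 4 × 5 = 160
  Coating open circuit: 10 × 5 × 7 = 350
  Impeller out of tolerance: 1 × 3 × 8 = 24
Modes with RPN ≥ 108: Spline misalignment (270), Contact corrosion (360), Nozzle blockage (160), Coating open circuit (350) → 4.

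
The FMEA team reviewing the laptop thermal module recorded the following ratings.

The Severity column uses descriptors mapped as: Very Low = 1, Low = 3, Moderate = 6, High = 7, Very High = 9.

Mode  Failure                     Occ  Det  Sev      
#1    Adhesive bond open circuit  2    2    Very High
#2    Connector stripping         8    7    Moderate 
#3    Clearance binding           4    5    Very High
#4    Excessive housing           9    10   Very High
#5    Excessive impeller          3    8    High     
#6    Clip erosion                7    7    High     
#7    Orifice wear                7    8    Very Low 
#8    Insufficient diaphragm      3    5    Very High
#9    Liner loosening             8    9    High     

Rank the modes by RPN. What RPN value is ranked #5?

180

RPN = Severity × Occurrence × Detection:
  #1: 9 × 2 × 2 = 36
  #2: 6 × 8 × 7 = 336
  #3: 9 × 4 × 5 = 180
  #4: 9 × 9 × 10 = 810
  #5: 7 × 3 × 8 = 168
  #6: 7 × 7 × 7 = 343
  #7: 1 × 7 × 8 = 56
  #8: 9 × 3 × 5 = 135
  #9: 7 × 8 × 9 = 504
Sorted descending: 810, 504, 343, 336, 180, 168, 135, 56, 36.
The fifth-highest RPN is 180 (#3).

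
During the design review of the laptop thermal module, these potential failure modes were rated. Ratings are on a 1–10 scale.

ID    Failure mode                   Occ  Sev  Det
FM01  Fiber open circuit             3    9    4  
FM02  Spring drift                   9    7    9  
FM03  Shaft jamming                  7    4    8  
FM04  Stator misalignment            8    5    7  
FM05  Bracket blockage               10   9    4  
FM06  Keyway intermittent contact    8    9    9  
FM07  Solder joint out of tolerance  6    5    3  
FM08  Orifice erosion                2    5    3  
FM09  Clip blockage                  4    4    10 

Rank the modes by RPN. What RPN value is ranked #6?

160

RPN = Severity × Occurrence × Detection:
  FM01: 9 × 3 × 4 = 108
  FM02: 7 × 9 × 9 = 567
  FM03: 4 × 7 × 8 = 224
  FM04: 5 × 8 × 7 = 280
  FM05: 9 × 10 × 4 = 360
  FM06: 9 × 8 × 9 = 648
  FM07: 5 × 6 × 3 = 90
  FM08: 5 × 2 × 3 = 30
  FM09: 4 × 4 × 10 = 160
Sorted descending: 648, 567, 360, 280, 224, 160, 108, 90, 30.
The sixth-highest RPN is 160 (FM09).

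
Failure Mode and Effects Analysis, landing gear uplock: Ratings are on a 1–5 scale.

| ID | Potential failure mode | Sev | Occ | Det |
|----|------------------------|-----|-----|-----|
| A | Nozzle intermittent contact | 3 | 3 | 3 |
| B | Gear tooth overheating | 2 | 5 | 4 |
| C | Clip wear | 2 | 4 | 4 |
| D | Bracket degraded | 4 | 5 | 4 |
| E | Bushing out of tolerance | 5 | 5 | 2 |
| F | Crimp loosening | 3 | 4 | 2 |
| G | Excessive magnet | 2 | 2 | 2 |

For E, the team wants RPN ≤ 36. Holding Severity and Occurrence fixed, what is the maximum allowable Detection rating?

1

E: S=5, O=5, D=2 → current RPN = 50.
Fixed product = 25. Need 25 × D ≤ 36, so D ≤ 36/25 = 1.44.
Maximum integer Detection rating = 1 (gives RPN 25; D=2 would give 50 > 36).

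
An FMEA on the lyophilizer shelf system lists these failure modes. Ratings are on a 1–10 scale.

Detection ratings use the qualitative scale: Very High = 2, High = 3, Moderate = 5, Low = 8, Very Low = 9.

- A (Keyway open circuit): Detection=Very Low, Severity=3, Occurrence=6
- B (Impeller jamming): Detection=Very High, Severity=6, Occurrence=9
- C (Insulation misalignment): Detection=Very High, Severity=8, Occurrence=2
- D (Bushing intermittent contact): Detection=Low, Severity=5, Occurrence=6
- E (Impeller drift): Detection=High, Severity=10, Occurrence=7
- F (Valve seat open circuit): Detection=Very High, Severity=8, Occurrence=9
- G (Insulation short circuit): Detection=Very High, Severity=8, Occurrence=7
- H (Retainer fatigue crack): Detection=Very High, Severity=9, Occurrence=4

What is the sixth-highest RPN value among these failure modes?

108

RPN = Severity × Occurrence × Detection:
  A: 3 × 6 × 9 = 162
  B: 6 × 9 × 2 = 108
  C: 8 × 2 × 2 = 32
  D: 5 × 6 × 8 = 240
  E: 10 × 7 × 3 = 210
  F: 8 × 9 × 2 = 144
  G: 8 × 7 × 2 = 112
  H: 9 × 4 × 2 = 72
Sorted descending: 240, 210, 162, 144, 112, 108, 72, 32.
The sixth-highest RPN is 108 (B).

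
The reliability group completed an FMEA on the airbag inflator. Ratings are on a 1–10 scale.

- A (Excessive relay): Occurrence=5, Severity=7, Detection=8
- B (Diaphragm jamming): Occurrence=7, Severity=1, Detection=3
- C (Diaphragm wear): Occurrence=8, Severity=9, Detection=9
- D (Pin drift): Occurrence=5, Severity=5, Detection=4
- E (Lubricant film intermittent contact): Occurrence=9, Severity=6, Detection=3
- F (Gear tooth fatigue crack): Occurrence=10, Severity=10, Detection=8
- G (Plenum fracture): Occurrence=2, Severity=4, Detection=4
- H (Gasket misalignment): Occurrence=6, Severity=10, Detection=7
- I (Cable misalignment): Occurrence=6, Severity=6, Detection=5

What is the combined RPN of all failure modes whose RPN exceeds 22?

2622

RPN = Severity × Occurrence × Detection:
  A: 7 × 5 × 8 = 280
  B: 1 × 7 × 3 = 21
  C: 9 × 8 × 9 = 648
  D: 5 × 5 × 4 = 100
  E: 6 × 9 × 3 = 162
  F: 10 × 10 × 8 = 800
  G: 4 × 2 × 4 = 32
  H: 10 × 6 × 7 = 420
  I: 6 × 6 × 5 = 180
RPN > 22: A (280), C (648), D (100), E (162), F (800), G (32), H (420), I (180).
Sum: 280 + 648 + 100 + 162 + 800 + 32 + 420 + 180 = 2622.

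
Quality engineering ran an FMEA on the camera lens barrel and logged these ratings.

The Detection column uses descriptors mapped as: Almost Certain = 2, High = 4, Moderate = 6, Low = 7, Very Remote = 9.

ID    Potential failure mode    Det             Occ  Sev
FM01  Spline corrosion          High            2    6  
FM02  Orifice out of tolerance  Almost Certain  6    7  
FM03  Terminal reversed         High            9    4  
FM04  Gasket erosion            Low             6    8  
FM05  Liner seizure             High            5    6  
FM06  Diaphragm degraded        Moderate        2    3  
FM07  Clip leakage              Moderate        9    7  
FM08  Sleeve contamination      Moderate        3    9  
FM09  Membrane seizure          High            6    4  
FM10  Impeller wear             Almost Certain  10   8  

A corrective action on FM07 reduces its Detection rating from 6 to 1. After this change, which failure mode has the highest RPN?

FM04

RPN = Severity × Occurrence × Detection:
  FM01: 6 × 2 × 4 = 48
  FM02: 7 × 6 × 2 = 84
  FM03: 4 × 9 × 4 = 144
  FM04: 8 × 6 × 7 = 336
  FM05: 6 × 5 × 4 = 120
  FM06: 3 × 2 × 6 = 36
  FM07: 7 × 9 × 6 = 378
  FM08: 9 × 3 × 6 = 162
  FM09: 4 × 6 × 4 = 96
  FM10: 8 × 10 × 2 = 160
After action: FM07 → 7 × 9 × 1 = 63.
Revised RPNs: FM04=336, FM08=162, FM10=160, FM03=144, FM05=120, FM09=96, FM02=84, FM07=63, FM01=48, FM06=36.
Highest is now FM04 (336).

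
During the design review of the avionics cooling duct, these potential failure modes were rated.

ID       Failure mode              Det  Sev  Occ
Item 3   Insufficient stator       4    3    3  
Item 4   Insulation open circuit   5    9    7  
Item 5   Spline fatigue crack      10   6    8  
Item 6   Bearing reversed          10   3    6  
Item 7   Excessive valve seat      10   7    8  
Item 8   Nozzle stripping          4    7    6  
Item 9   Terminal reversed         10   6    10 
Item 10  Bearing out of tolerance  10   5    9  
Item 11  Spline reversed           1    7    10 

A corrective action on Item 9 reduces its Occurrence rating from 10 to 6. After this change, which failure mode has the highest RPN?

RPN = Severity × Occurrence × Detection:
  Item 3: 3 × 3 × 4 = 36
  Item 4: 9 × 7 × 5 = 315
  Item 5: 6 × 8 × 10 = 480
  Item 6: 3 × 6 × 10 = 180
  Item 7: 7 × 8 × 10 = 560
  Item 8: 7 × 6 × 4 = 168
  Item 9: 6 × 10 × 10 = 600
  Item 10: 5 × 9 × 10 = 450
  Item 11: 7 × 10 × 1 = 70
After action: Item 9 → 6 × 6 × 10 = 360.
Revised RPNs: Item 7=560, Item 5=480, Item 10=450, Item 9=360, Item 4=315, Item 6=180, Item 8=168, Item 11=70, Item 3=36.
Highest is now Item 7 (560).

Item 7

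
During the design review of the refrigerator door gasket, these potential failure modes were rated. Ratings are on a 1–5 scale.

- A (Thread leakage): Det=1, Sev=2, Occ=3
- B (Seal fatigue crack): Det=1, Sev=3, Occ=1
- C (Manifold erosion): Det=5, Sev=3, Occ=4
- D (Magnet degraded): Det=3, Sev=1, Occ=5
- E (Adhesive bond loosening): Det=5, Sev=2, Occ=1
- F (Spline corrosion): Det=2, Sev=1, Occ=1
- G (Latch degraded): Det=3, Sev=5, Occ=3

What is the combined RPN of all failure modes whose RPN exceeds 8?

RPN = Severity × Occurrence × Detection:
  A: 2 × 3 × 1 = 6
  B: 3 × 1 × 1 = 3
  C: 3 × 4 × 5 = 60
  D: 1 × 5 × 3 = 15
  E: 2 × 1 × 5 = 10
  F: 1 × 1 × 2 = 2
  G: 5 × 3 × 3 = 45
RPN > 8: C (60), D (15), E (10), G (45).
Sum: 60 + 15 + 10 + 45 = 130.

130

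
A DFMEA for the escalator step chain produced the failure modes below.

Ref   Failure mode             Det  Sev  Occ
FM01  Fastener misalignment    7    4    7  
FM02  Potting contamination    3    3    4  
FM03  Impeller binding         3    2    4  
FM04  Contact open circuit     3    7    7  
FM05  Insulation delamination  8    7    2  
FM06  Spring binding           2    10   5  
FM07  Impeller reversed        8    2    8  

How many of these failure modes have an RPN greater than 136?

RPN = Severity × Occurrence × Detection:
  FM01: 4 × 7 × 7 = 196
  FM02: 3 × 4 × 3 = 36
  FM03: 2 × 4 × 3 = 24
  FM04: 7 × 7 × 3 = 147
  FM05: 7 × 2 × 8 = 112
  FM06: 10 × 5 × 2 = 100
  FM07: 2 × 8 × 8 = 128
Modes with RPN > 136: FM01 (196), FM04 (147) → 2.

2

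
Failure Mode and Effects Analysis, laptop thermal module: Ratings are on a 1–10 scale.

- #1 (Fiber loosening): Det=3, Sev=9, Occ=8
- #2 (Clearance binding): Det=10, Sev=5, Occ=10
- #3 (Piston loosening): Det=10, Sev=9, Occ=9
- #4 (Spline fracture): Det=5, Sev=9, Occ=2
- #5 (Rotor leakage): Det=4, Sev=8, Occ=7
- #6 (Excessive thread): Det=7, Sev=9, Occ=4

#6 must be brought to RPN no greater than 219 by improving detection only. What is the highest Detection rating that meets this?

6

#6: S=9, O=4, D=7 → current RPN = 252.
Fixed product = 36. Need 36 × D ≤ 219, so D ≤ 219/36 = 6.08.
Maximum integer Detection rating = 6 (gives RPN 216; D=7 would give 252 > 219).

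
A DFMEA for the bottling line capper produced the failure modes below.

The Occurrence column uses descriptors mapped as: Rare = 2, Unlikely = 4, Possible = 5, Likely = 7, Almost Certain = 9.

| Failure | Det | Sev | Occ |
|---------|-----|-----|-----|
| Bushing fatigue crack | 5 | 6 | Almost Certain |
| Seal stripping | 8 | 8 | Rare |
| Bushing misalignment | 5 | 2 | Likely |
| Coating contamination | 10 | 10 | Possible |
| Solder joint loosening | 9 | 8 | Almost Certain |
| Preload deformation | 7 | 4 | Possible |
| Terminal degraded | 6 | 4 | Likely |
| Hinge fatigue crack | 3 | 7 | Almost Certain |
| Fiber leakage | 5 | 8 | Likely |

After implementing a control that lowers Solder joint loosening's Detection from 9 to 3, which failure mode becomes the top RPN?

RPN = Severity × Occurrence × Detection:
  Bushing fatigue crack: 6 × 9 × 5 = 270
  Seal stripping: 8 × 2 × 8 = 128
  Bushing misalignment: 2 × 7 × 5 = 70
  Coating contamination: 10 × 5 × 10 = 500
  Solder joint loosening: 8 × 9 × 9 = 648
  Preload deformation: 4 × 5 × 7 = 140
  Terminal degraded: 4 × 7 × 6 = 168
  Hinge fatigue crack: 7 × 9 × 3 = 189
  Fiber leakage: 8 × 7 × 5 = 280
After action: Solder joint loosening → 8 × 9 × 3 = 216.
Revised RPNs: Coating contamination=500, Fiber leakage=280, Bushing fatigue crack=270, Solder joint loosening=216, Hinge fatigue crack=189, Terminal degraded=168, Preload deformation=140, Seal stripping=128, Bushing misalignment=70.
Highest is now Coating contamination (500).

Coating contamination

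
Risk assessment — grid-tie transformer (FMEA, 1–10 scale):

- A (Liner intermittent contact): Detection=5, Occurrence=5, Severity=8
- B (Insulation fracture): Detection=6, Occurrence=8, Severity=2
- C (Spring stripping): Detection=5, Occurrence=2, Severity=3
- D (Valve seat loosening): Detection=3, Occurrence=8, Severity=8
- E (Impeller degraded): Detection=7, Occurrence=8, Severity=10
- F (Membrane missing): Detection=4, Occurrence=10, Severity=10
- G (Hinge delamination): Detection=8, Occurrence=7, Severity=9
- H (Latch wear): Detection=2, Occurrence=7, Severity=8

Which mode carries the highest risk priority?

E

RPN = Severity × Occurrence × Detection:
  A: 8 × 5 × 5 = 200
  B: 2 × 8 × 6 = 96
  C: 3 × 2 × 5 = 30
  D: 8 × 8 × 3 = 192
  E: 10 × 8 × 7 = 560
  F: 10 × 10 × 4 = 400
  G: 9 × 7 × 8 = 504
  H: 8 × 7 × 2 = 112
Highest RPN is 560 → E.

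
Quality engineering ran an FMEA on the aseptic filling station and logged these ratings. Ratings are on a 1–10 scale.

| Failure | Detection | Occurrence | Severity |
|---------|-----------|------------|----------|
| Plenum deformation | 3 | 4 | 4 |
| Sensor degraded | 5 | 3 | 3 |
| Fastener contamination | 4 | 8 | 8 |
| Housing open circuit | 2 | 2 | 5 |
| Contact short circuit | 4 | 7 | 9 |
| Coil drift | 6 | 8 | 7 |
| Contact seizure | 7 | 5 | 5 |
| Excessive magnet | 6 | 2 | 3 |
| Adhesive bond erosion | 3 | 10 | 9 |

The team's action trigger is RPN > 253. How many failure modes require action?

3

RPN = Severity × Occurrence × Detection:
  Plenum deformation: 4 × 4 × 3 = 48
  Sensor degraded: 3 × 3 × 5 = 45
  Fastener contamination: 8 × 8 × 4 = 256
  Housing open circuit: 5 × 2 × 2 = 20
  Contact short circuit: 9 × 7 × 4 = 252
  Coil drift: 7 × 8 × 6 = 336
  Contact seizure: 5 × 5 × 7 = 175
  Excessive magnet: 3 × 2 × 6 = 36
  Adhesive bond erosion: 9 × 10 × 3 = 270
Modes with RPN > 253: Fastener contamination (256), Coil drift (336), Adhesive bond erosion (270) → 3.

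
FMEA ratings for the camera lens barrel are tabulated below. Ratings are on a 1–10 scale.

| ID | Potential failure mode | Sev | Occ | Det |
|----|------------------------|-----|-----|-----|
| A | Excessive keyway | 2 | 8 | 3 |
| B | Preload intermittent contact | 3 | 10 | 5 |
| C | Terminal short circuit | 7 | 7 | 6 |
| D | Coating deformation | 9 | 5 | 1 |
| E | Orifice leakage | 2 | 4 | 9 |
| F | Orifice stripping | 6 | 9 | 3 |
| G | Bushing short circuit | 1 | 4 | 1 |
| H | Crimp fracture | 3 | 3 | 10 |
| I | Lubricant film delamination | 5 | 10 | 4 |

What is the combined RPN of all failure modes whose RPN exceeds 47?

1016

RPN = Severity × Occurrence × Detection:
  A: 2 × 8 × 3 = 48
  B: 3 × 10 × 5 = 150
  C: 7 × 7 × 6 = 294
  D: 9 × 5 × 1 = 45
  E: 2 × 4 × 9 = 72
  F: 6 × 9 × 3 = 162
  G: 1 × 4 × 1 = 4
  H: 3 × 3 × 10 = 90
  I: 5 × 10 × 4 = 200
RPN > 47: A (48), B (150), C (294), E (72), F (162), H (90), I (200).
Sum: 48 + 150 + 294 + 72 + 162 + 90 + 200 = 1016.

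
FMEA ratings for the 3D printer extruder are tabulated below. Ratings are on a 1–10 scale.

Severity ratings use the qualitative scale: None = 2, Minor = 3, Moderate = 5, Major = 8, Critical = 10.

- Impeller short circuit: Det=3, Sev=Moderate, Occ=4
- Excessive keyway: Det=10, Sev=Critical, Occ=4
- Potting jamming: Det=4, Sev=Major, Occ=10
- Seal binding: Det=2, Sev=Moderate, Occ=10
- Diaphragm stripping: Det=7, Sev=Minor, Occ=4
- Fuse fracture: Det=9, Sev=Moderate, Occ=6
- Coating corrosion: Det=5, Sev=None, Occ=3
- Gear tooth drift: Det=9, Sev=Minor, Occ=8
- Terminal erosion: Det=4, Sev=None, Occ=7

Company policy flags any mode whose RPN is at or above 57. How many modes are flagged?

RPN = Severity × Occurrence × Detection:
  Impeller short circuit: 5 × 4 × 3 = 60
  Excessive keyway: 10 × 4 × 10 = 400
  Potting jamming: 8 × 10 × 4 = 320
  Seal binding: 5 × 10 × 2 = 100
  Diaphragm stripping: 3 × 4 × 7 = 84
  Fuse fracture: 5 × 6 × 9 = 270
  Coating corrosion: 2 × 3 × 5 = 30
  Gear tooth drift: 3 × 8 × 9 = 216
  Terminal erosion: 2 × 7 × 4 = 56
Modes with RPN ≥ 57: Impeller short circuit (60), Excessive keyway (400), Potting jamming (320), Seal binding (100), Diaphragm stripping (84), Fuse fracture (270), Gear tooth drift (216) → 7.

7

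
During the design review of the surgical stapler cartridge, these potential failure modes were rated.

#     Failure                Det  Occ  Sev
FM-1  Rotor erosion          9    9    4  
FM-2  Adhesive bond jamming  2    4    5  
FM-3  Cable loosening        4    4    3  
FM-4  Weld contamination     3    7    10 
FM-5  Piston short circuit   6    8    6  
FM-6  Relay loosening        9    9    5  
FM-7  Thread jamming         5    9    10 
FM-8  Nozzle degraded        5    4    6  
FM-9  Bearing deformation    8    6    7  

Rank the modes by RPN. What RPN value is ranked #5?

RPN = Severity × Occurrence × Detection:
  FM-1: 4 × 9 × 9 = 324
  FM-2: 5 × 4 × 2 = 40
  FM-3: 3 × 4 × 4 = 48
  FM-4: 10 × 7 × 3 = 210
  FM-5: 6 × 8 × 6 = 288
  FM-6: 5 × 9 × 9 = 405
  FM-7: 10 × 9 × 5 = 450
  FM-8: 6 × 4 × 5 = 120
  FM-9: 7 × 6 × 8 = 336
Sorted descending: 450, 405, 336, 324, 288, 210, 120, 48, 40.
The fifth-highest RPN is 288 (FM-5).

288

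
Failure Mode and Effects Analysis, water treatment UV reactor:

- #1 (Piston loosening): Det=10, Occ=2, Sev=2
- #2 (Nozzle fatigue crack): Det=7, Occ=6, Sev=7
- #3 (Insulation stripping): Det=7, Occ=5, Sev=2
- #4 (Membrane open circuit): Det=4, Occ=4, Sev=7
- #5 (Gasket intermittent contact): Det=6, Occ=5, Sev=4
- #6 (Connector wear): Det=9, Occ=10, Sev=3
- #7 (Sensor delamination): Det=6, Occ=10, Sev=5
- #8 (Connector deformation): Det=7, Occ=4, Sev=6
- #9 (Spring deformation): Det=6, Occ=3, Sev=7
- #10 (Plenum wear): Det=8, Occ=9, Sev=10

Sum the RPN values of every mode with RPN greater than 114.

RPN = Severity × Occurrence × Detection:
  #1: 2 × 2 × 10 = 40
  #2: 7 × 6 × 7 = 294
  #3: 2 × 5 × 7 = 70
  #4: 7 × 4 × 4 = 112
  #5: 4 × 5 × 6 = 120
  #6: 3 × 10 × 9 = 270
  #7: 5 × 10 × 6 = 300
  #8: 6 × 4 × 7 = 168
  #9: 7 × 3 × 6 = 126
  #10: 10 × 9 × 8 = 720
RPN > 114: #2 (294), #5 (120), #6 (270), #7 (300), #8 (168), #9 (126), #10 (720).
Sum: 294 + 120 + 270 + 300 + 168 + 126 + 720 = 1998.

1998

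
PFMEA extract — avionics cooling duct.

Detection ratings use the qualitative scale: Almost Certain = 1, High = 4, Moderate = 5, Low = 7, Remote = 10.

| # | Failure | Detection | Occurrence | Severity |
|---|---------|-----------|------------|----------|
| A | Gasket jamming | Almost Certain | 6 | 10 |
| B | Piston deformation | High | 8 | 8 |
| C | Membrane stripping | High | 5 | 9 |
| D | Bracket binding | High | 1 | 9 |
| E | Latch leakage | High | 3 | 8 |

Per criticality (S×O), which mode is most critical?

Criticality = Severity × Occurrence:
  A: 10 × 6 = 60
  B: 8 × 8 = 64
  C: 9 × 5 = 45
  D: 9 × 1 = 9
  E: 8 × 3 = 24
Highest criticality is 64 → B.

B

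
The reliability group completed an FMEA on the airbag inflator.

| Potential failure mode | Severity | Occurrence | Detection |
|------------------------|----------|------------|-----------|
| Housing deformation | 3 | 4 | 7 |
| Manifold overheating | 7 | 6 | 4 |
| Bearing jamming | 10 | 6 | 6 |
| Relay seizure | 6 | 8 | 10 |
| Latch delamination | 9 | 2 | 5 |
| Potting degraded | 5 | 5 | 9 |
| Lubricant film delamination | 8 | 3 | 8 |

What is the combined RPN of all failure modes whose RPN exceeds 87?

RPN = Severity × Occurrence × Detection:
  Housing deformation: 3 × 4 × 7 = 84
  Manifold overheating: 7 × 6 × 4 = 168
  Bearing jamming: 10 × 6 × 6 = 360
  Relay seizure: 6 × 8 × 10 = 480
  Latch delamination: 9 × 2 × 5 = 90
  Potting degraded: 5 × 5 × 9 = 225
  Lubricant film delamination: 8 × 3 × 8 = 192
RPN > 87: Manifold overheating (168), Bearing jamming (360), Relay seizure (480), Latch delamination (90), Potting degraded (225), Lubricant film delamination (192).
Sum: 168 + 360 + 480 + 90 + 225 + 192 = 1515.

1515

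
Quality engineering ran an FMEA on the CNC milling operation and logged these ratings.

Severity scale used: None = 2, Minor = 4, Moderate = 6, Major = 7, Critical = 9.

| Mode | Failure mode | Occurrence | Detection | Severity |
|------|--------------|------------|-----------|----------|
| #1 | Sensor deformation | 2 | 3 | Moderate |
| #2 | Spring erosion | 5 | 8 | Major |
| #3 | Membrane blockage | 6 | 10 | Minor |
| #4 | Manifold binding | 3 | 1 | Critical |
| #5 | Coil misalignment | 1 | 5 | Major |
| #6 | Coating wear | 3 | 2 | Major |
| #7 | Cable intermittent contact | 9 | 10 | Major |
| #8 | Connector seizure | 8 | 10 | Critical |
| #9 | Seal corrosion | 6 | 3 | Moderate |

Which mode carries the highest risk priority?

RPN = Severity × Occurrence × Detection:
  #1: 6 × 2 × 3 = 36
  #2: 7 × 5 × 8 = 280
  #3: 4 × 6 × 10 = 240
  #4: 9 × 3 × 1 = 27
  #5: 7 × 1 × 5 = 35
  #6: 7 × 3 × 2 = 42
  #7: 7 × 9 × 10 = 630
  #8: 9 × 8 × 10 = 720
  #9: 6 × 6 × 3 = 108
Highest RPN is 720 → #8.

#8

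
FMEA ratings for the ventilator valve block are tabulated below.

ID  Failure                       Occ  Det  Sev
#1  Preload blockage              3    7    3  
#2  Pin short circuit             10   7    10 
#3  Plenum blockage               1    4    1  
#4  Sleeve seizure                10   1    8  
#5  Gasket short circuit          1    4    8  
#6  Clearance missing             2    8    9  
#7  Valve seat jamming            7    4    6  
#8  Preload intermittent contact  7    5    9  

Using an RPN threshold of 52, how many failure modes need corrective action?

6

RPN = Severity × Occurrence × Detection:
  #1: 3 × 3 × 7 = 63
  #2: 10 × 10 × 7 = 700
  #3: 1 × 1 × 4 = 4
  #4: 8 × 10 × 1 = 80
  #5: 8 × 1 × 4 = 32
  #6: 9 × 2 × 8 = 144
  #7: 6 × 7 × 4 = 168
  #8: 9 × 7 × 5 = 315
Modes with RPN ≥ 52: #1 (63), #2 (700), #4 (80), #6 (144), #7 (168), #8 (315) → 6.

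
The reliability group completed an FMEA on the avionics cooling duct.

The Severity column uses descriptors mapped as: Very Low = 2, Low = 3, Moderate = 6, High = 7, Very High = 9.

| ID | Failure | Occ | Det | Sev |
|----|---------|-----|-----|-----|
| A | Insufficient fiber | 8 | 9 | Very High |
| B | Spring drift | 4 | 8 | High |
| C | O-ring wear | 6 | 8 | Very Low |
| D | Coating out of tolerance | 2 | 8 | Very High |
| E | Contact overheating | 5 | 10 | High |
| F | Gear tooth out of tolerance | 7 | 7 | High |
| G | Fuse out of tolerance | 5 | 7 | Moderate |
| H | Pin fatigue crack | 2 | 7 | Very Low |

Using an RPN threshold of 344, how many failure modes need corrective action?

RPN = Severity × Occurrence × Detection:
  A: 9 × 8 × 9 = 648
  B: 7 × 4 × 8 = 224
  C: 2 × 6 × 8 = 96
  D: 9 × 2 × 8 = 144
  E: 7 × 5 × 10 = 350
  F: 7 × 7 × 7 = 343
  G: 6 × 5 × 7 = 210
  H: 2 × 2 × 7 = 28
Modes with RPN ≥ 344: A (648), E (350) → 2.

2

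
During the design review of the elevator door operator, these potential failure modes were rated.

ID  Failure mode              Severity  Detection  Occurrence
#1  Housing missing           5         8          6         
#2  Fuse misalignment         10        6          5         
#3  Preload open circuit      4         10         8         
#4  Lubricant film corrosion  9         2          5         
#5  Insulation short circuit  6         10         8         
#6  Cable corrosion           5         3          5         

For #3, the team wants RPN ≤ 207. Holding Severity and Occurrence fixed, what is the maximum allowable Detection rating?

6

#3: S=4, O=8, D=10 → current RPN = 320.
Fixed product = 32. Need 32 × D ≤ 207, so D ≤ 207/32 = 6.47.
Maximum integer Detection rating = 6 (gives RPN 192; D=7 would give 224 > 207).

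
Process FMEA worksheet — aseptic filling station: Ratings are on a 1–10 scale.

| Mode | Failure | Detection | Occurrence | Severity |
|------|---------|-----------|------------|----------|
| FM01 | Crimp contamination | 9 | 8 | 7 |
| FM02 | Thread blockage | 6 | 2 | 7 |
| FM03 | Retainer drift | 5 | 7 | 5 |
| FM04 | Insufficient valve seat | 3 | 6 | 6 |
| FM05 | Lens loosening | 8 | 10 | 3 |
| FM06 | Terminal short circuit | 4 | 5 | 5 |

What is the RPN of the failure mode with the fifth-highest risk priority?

RPN = Severity × Occurrence × Detection:
  FM01: 7 × 8 × 9 = 504
  FM02: 7 × 2 × 6 = 84
  FM03: 5 × 7 × 5 = 175
  FM04: 6 × 6 × 3 = 108
  FM05: 3 × 10 × 8 = 240
  FM06: 5 × 5 × 4 = 100
Sorted descending: 504, 240, 175, 108, 100, 84.
The fifth-highest RPN is 100 (FM06).

100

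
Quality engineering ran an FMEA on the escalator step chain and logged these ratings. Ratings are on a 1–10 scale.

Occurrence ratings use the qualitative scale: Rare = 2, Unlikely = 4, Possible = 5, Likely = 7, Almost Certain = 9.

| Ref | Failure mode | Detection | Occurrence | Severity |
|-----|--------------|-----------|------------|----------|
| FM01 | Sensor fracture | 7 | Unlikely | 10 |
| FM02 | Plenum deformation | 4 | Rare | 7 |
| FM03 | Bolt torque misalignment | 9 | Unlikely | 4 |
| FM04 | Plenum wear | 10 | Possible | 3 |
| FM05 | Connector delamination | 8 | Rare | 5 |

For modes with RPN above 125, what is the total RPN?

RPN = Severity × Occurrence × Detection:
  FM01: 10 × 4 × 7 = 280
  FM02: 7 × 2 × 4 = 56
  FM03: 4 × 4 × 9 = 144
  FM04: 3 × 5 × 10 = 150
  FM05: 5 × 2 × 8 = 80
RPN > 125: FM01 (280), FM03 (144), FM04 (150).
Sum: 280 + 144 + 150 = 574.

574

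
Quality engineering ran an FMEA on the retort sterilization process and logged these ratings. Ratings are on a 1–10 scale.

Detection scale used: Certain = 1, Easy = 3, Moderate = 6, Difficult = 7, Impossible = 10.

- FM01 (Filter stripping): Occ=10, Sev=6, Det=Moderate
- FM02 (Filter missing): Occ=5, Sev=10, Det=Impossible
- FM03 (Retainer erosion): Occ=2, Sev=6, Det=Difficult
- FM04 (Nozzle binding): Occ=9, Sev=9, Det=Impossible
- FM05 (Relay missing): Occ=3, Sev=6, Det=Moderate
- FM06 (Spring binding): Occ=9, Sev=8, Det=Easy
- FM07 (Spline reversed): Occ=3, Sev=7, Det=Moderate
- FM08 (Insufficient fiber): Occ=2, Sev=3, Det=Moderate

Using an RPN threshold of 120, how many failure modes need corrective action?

5

RPN = Severity × Occurrence × Detection:
  FM01: 6 × 10 × 6 = 360
  FM02: 10 × 5 × 10 = 500
  FM03: 6 × 2 × 7 = 84
  FM04: 9 × 9 × 10 = 810
  FM05: 6 × 3 × 6 = 108
  FM06: 8 × 9 × 3 = 216
  FM07: 7 × 3 × 6 = 126
  FM08: 3 × 2 × 6 = 36
Modes with RPN ≥ 120: FM01 (360), FM02 (500), FM04 (810), FM06 (216), FM07 (126) → 5.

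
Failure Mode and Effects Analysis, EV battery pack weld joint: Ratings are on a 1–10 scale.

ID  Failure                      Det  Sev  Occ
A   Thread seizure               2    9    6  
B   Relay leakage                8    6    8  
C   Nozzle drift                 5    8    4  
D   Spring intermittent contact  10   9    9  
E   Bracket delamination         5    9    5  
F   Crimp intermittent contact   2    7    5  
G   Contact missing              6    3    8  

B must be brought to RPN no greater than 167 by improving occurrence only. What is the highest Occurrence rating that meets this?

3

B: S=6, O=8, D=8 → current RPN = 384.
Fixed product = 48. Need 48 × O ≤ 167, so O ≤ 167/48 = 3.48.
Maximum integer Occurrence rating = 3 (gives RPN 144; O=4 would give 192 > 167).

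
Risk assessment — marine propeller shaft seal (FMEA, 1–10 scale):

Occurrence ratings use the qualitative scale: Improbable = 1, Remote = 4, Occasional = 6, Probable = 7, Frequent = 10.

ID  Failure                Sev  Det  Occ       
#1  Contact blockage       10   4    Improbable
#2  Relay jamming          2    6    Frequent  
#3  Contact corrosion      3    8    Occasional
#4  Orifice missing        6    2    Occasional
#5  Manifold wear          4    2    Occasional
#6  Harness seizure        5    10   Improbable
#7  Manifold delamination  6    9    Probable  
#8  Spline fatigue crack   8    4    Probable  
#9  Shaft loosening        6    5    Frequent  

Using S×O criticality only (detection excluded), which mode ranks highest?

#9

Criticality = Severity × Occurrence:
  #1: 10 × 1 = 10
  #2: 2 × 10 = 20
  #3: 3 × 6 = 18
  #4: 6 × 6 = 36
  #5: 4 × 6 = 24
  #6: 5 × 1 = 5
  #7: 6 × 7 = 42
  #8: 8 × 7 = 56
  #9: 6 × 10 = 60
Highest criticality is 60 → #9.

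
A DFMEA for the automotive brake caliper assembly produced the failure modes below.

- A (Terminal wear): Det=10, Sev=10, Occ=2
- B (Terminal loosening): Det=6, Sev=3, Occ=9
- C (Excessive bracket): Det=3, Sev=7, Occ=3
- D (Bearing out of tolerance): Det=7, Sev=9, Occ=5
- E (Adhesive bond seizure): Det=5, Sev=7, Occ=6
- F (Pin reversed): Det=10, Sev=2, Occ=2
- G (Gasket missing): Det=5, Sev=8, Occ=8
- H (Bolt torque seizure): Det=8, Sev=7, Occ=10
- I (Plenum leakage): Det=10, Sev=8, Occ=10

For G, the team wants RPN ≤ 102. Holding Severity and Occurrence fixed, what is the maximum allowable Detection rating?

1

G: S=8, O=8, D=5 → current RPN = 320.
Fixed product = 64. Need 64 × D ≤ 102, so D ≤ 102/64 = 1.59.
Maximum integer Detection rating = 1 (gives RPN 64; D=2 would give 128 > 102).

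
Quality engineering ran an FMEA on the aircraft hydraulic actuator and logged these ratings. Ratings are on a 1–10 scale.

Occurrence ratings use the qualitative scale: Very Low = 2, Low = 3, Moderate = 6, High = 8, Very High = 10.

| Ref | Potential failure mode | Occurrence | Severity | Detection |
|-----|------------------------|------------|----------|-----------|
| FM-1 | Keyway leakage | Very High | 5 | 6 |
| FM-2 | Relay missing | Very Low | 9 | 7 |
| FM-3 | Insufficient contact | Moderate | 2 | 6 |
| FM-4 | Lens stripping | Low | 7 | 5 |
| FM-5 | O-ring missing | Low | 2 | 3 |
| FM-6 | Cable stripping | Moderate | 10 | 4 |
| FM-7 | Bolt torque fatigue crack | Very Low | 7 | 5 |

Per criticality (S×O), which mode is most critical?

FM-6

Criticality = Severity × Occurrence:
  FM-1: 5 × 10 = 50
  FM-2: 9 × 2 = 18
  FM-3: 2 × 6 = 12
  FM-4: 7 × 3 = 21
  FM-5: 2 × 3 = 6
  FM-6: 10 × 6 = 60
  FM-7: 7 × 2 = 14
Highest criticality is 60 → FM-6.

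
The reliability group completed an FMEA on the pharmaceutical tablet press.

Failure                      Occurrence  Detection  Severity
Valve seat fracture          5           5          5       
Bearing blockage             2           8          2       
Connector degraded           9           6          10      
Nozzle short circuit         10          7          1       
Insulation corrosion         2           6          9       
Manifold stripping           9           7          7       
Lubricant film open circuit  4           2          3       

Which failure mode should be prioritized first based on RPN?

Connector degraded

RPN = Severity × Occurrence × Detection:
  Valve seat fracture: 5 × 5 × 5 = 125
  Bearing blockage: 2 × 2 × 8 = 32
  Connector degraded: 10 × 9 × 6 = 540
  Nozzle short circuit: 1 × 10 × 7 = 70
  Insulation corrosion: 9 × 2 × 6 = 108
  Manifold stripping: 7 × 9 × 7 = 441
  Lubricant film open circuit: 3 × 4 × 2 = 24
Highest RPN is 540 → Connector degraded.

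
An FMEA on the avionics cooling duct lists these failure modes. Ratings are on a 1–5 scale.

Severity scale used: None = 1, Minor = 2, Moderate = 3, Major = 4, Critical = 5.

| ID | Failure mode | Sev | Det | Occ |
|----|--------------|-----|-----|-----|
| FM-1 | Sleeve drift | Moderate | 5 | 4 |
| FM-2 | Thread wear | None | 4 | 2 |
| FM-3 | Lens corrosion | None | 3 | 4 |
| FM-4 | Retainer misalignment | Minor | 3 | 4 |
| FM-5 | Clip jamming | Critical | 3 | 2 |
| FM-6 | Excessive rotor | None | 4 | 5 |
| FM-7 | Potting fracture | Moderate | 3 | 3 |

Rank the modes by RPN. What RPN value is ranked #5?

20

RPN = Severity × Occurrence × Detection:
  FM-1: 3 × 4 × 5 = 60
  FM-2: 1 × 2 × 4 = 8
  FM-3: 1 × 4 × 3 = 12
  FM-4: 2 × 4 × 3 = 24
  FM-5: 5 × 2 × 3 = 30
  FM-6: 1 × 5 × 4 = 20
  FM-7: 3 × 3 × 3 = 27
Sorted descending: 60, 30, 27, 24, 20, 12, 8.
The fifth-highest RPN is 20 (FM-6).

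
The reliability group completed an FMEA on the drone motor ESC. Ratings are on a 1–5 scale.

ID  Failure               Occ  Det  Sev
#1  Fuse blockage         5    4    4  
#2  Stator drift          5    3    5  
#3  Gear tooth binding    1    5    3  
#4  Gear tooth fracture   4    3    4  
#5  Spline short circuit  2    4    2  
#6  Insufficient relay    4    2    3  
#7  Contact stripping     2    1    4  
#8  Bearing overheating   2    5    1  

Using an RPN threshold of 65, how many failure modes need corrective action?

2

RPN = Severity × Occurrence × Detection:
  #1: 4 × 5 × 4 = 80
  #2: 5 × 5 × 3 = 75
  #3: 3 × 1 × 5 = 15
  #4: 4 × 4 × 3 = 48
  #5: 2 × 2 × 4 = 16
  #6: 3 × 4 × 2 = 24
  #7: 4 × 2 × 1 = 8
  #8: 1 × 2 × 5 = 10
Modes with RPN ≥ 65: #1 (80), #2 (75) → 2.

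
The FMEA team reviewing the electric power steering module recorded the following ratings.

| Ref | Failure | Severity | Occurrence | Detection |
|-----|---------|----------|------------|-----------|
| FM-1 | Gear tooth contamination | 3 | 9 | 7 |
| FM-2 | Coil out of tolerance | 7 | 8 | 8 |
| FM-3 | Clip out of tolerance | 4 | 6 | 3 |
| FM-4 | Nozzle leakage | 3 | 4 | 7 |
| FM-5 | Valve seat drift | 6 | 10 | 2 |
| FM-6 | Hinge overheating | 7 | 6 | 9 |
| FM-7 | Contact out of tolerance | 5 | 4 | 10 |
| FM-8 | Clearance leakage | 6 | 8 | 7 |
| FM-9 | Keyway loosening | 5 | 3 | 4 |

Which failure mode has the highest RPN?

RPN = Severity × Occurrence × Detection:
  FM-1: 3 × 9 × 7 = 189
  FM-2: 7 × 8 × 8 = 448
  FM-3: 4 × 6 × 3 = 72
  FM-4: 3 × 4 × 7 = 84
  FM-5: 6 × 10 × 2 = 120
  FM-6: 7 × 6 × 9 = 378
  FM-7: 5 × 4 × 10 = 200
  FM-8: 6 × 8 × 7 = 336
  FM-9: 5 × 3 × 4 = 60
Highest RPN is 448 → FM-2.

FM-2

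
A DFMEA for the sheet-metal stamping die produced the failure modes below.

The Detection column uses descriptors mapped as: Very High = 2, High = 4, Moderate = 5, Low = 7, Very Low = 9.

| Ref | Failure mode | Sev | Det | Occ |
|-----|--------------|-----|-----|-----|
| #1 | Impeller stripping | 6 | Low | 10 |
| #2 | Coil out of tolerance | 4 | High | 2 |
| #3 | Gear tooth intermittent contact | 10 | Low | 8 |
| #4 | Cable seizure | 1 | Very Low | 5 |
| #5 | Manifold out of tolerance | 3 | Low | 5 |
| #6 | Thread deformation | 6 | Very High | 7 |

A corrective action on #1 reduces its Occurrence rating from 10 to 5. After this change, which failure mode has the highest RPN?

#3

RPN = Severity × Occurrence × Detection:
  #1: 6 × 10 × 7 = 420
  #2: 4 × 2 × 4 = 32
  #3: 10 × 8 × 7 = 560
  #4: 1 × 5 × 9 = 45
  #5: 3 × 5 × 7 = 105
  #6: 6 × 7 × 2 = 84
After action: #1 → 6 × 5 × 7 = 210.
Revised RPNs: #3=560, #1=210, #5=105, #6=84, #4=45, #2=32.
Highest is now #3 (560).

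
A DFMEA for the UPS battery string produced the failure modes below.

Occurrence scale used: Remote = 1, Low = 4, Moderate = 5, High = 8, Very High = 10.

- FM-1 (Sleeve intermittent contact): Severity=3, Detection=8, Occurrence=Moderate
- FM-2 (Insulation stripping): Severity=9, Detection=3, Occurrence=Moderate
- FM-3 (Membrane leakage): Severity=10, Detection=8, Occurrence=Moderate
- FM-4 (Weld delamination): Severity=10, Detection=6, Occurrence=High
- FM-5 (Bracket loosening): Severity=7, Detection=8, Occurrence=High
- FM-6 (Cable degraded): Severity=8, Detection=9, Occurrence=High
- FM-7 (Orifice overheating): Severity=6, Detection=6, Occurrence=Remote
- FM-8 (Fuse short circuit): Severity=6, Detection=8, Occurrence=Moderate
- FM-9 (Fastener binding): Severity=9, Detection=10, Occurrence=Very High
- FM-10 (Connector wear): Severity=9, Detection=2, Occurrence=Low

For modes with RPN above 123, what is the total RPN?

3179

RPN = Severity × Occurrence × Detection:
  FM-1: 3 × 5 × 8 = 120
  FM-2: 9 × 5 × 3 = 135
  FM-3: 10 × 5 × 8 = 400
  FM-4: 10 × 8 × 6 = 480
  FM-5: 7 × 8 × 8 = 448
  FM-6: 8 × 8 × 9 = 576
  FM-7: 6 × 1 × 6 = 36
  FM-8: 6 × 5 × 8 = 240
  FM-9: 9 × 10 × 10 = 900
  FM-10: 9 × 4 × 2 = 72
RPN > 123: FM-2 (135), FM-3 (400), FM-4 (480), FM-5 (448), FM-6 (576), FM-8 (240), FM-9 (900).
Sum: 135 + 400 + 480 + 448 + 576 + 240 + 900 = 3179.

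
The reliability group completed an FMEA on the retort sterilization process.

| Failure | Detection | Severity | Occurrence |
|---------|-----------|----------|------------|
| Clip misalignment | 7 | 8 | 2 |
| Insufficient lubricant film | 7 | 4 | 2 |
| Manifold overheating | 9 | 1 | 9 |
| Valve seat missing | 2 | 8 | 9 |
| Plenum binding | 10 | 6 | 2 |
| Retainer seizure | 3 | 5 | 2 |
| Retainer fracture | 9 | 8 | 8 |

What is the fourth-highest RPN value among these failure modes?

112

RPN = Severity × Occurrence × Detection:
  Clip misalignment: 8 × 2 × 7 = 112
  Insufficient lubricant film: 4 × 2 × 7 = 56
  Manifold overheating: 1 × 9 × 9 = 81
  Valve seat missing: 8 × 9 × 2 = 144
  Plenum binding: 6 × 2 × 10 = 120
  Retainer seizure: 5 × 2 × 3 = 30
  Retainer fracture: 8 × 8 × 9 = 576
Sorted descending: 576, 144, 120, 112, 81, 56, 30.
The fourth-highest RPN is 112 (Clip misalignment).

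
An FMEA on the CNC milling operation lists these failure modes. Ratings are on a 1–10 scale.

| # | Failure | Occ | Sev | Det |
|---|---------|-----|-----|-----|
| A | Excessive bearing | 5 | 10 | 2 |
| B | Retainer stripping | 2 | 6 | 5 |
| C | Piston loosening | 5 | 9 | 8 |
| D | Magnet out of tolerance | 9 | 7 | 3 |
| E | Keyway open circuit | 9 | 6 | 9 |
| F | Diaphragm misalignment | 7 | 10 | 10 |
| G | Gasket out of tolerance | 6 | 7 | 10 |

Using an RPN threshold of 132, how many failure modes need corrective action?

5

RPN = Severity × Occurrence × Detection:
  A: 10 × 5 × 2 = 100
  B: 6 × 2 × 5 = 60
  C: 9 × 5 × 8 = 360
  D: 7 × 9 × 3 = 189
  E: 6 × 9 × 9 = 486
  F: 10 × 7 × 10 = 700
  G: 7 × 6 × 10 = 420
Modes with RPN ≥ 132: C (360), D (189), E (486), F (700), G (420) → 5.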